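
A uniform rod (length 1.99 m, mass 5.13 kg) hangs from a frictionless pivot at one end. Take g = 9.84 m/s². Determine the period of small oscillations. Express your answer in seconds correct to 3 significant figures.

2.31 s

For a physical pendulum T = 2π√(I/(mgd)), with d = 0.9950 m from pivot to centre of mass.
I_cm = mL²/12 = 5.13 × 1.99²/12 = 1.693 kg·m²; I = I_cm + md² = 1.693 + 5.13 × 0.9950² = 6.772 kg·m².
T = 2π√(6.772/(5.13 × 9.84 × 0.9950)) = 2.31 s.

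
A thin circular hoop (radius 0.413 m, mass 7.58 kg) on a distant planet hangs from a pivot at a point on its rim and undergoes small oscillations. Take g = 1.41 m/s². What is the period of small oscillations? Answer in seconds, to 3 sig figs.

I_cm = mr² = 1.293 kg·m². The pivot is at distance d = 0.413 m from the centre of mass.
By the parallel-axis theorem, I = I_cm + md² = 1.293 + 1.293 = 2.586 kg·m².
T = 2π√(I/(mgd)) = 2π√(2.586/(7.58 × 1.41 × 0.413)) = 4.81 s.

4.81 s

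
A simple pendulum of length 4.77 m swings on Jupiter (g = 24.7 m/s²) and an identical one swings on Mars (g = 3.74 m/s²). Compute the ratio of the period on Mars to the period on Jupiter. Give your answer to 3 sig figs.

T ∝ 1/√g, so T₂/T₁ = √(g₁/g₂) = √(24.7/3.74) = 2.57.

2.57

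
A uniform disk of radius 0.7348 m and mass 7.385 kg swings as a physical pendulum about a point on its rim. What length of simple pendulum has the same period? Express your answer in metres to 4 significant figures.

1.102 m

The equivalent simple-pendulum length is L_eq = I/(md), where I is about the pivot and d = 0.73480 m.
I_cm = ½mR² = 1.9937 kg·m², so I = I_cm + md² = 1.9937 + 3.9874 = 5.9811 kg·m².
L_eq = 5.9811/(7.385 × 0.73480) = 1.102 m.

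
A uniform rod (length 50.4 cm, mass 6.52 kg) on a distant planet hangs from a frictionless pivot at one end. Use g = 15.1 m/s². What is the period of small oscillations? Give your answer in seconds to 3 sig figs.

For a physical pendulum T = 2π√(I/(mgd)), with d = 0.2520 m from pivot to centre of mass.
I_cm = mL²/12 = 6.52 × 0.504²/12 = 0.1380 kg·m²; I = I_cm + md² = 0.1380 + 6.52 × 0.2520² = 0.5521 kg·m².
T = 2π√(0.5521/(6.52 × 15.1 × 0.2520)) = 0.937 s.

0.937 s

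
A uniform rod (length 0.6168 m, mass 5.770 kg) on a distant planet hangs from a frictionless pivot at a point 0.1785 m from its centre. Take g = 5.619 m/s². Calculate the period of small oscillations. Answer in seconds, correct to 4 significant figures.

For a physical pendulum T = 2π√(I/(mgd)), with d = 0.17850 m from pivot to centre of mass.
I_cm = mL²/12 = 5.770 × 0.6168²/12 = 0.18293 kg·m²; I = I_cm + md² = 0.18293 + 5.770 × 0.17850² = 0.36677 kg·m².
T = 2π√(0.36677/(5.770 × 5.619 × 0.17850)) = 1.582 s.

1.582 s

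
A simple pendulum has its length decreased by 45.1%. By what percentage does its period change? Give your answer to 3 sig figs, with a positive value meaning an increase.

-25.9%

T ∝ √L, so T'/T = √(0.5490) = 0.7409.
Percentage change in T = (0.7409 − 1) × 100% = -25.9%.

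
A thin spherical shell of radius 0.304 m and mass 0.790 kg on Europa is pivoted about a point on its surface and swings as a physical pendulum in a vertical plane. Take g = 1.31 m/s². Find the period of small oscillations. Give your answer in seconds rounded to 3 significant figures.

I_cm = (2/3)mr² = 0.04867 kg·m². The pivot is at distance d = 0.304 m from the centre of mass.
By the parallel-axis theorem, I = I_cm + md² = 0.04867 + 0.07301 = 0.1217 kg·m².
T = 2π√(I/(mgd)) = 2π√(0.1217/(0.790 × 1.31 × 0.304)) = 3.91 s.

3.91 s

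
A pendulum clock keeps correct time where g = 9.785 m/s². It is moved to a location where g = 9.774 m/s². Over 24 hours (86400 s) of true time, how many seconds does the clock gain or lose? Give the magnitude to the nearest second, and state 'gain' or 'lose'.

lose 49 s

The clock's period scales as T ∝ 1/√g, so T'/T = √(9.785/9.774) = 1.00056.
In 86400 s of true time the clock registers 86400/1.00056 = 86351.4 s, so it loses 49 s.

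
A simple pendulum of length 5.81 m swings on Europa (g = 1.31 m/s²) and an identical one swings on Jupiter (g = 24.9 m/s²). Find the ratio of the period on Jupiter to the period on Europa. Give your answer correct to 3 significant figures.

T ∝ 1/√g, so T₂/T₁ = √(g₁/g₂) = √(1.31/24.9) = 0.229.

0.229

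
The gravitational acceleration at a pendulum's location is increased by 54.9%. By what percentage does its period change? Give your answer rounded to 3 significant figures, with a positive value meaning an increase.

-19.7%

T ∝ 1/√g, so T'/T = 1/√(1.549) = 0.8035.
Percentage change in T = (0.8035 − 1) × 100% = -19.7%.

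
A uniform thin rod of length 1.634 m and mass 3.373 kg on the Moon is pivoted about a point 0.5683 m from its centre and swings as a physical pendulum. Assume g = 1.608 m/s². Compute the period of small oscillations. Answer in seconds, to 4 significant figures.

4.854 s

For a physical pendulum T = 2π√(I/(mgd)), with d = 0.56830 m from pivot to centre of mass.
I_cm = mL²/12 = 3.373 × 1.634²/12 = 0.75048 kg·m²; I = I_cm + md² = 0.75048 + 3.373 × 0.56830² = 1.8398 kg·m².
T = 2π√(1.8398/(3.373 × 1.608 × 0.56830)) = 4.854 s.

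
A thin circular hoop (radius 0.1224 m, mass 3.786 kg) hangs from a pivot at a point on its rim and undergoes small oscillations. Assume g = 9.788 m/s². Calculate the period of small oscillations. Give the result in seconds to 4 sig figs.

I_cm = mr² = 0.056721 kg·m². The pivot is at distance d = 0.1224 m from the centre of mass.
By the parallel-axis theorem, I = I_cm + md² = 0.056721 + 0.056721 = 0.11344 kg·m².
T = 2π√(I/(mgd)) = 2π√(0.11344/(3.786 × 9.788 × 0.1224)) = 0.9937 s.

0.9937 s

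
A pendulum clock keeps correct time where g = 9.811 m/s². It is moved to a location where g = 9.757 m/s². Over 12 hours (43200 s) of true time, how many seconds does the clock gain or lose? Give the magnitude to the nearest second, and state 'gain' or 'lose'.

The clock's period scales as T ∝ 1/√g, so T'/T = √(9.811/9.757) = 1.00276.
In 43200 s of true time the clock registers 43200/1.00276 = 43080.9 s, so it loses 119 s.

lose 119 s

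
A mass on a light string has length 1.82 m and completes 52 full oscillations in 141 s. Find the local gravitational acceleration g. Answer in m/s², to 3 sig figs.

T = 141/52 = 2.712 s.
From T = 2π√(L/g), g = 4π²L/T² = 4π² × 1.82/2.712² = 9.77 m/s².

9.77 m/s²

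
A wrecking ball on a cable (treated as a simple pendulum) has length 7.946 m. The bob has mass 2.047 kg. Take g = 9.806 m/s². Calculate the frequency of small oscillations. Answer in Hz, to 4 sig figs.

T = 2π√(L/g) = 2π√(7.946/9.806) = 5.6560 s, so f = 1/T = 0.1768 Hz.

0.1768 Hz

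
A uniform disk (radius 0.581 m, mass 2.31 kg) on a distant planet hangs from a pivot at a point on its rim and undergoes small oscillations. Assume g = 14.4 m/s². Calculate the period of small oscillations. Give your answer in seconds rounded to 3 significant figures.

I_cm = ½mr² = 0.3899 kg·m². The pivot is at distance d = 0.581 m from the centre of mass.
By the parallel-axis theorem, I = I_cm + md² = 0.3899 + 0.7798 = 1.170 kg·m².
T = 2π√(I/(mgd)) = 2π√(1.170/(2.31 × 14.4 × 0.581)) = 1.55 s.

1.55 s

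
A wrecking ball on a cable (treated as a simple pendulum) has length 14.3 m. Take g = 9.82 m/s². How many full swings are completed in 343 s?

T = 2π√(L/g) = 2π√(14.3/9.82) = 7.582 s.
Number of complete oscillations = ⌊343/7.582⌋ = ⌊45.24⌋ = 45.

45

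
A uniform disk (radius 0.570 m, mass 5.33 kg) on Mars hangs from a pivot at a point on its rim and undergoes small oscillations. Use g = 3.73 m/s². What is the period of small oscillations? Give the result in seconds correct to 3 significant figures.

I_cm = ½mr² = 0.8659 kg·m². The pivot is at distance d = 0.570 m from the centre of mass.
By the parallel-axis theorem, I = I_cm + md² = 0.8659 + 1.732 = 2.598 kg·m².
T = 2π√(I/(mgd)) = 2π√(2.598/(5.33 × 3.73 × 0.570)) = 3.01 s.

3.01 s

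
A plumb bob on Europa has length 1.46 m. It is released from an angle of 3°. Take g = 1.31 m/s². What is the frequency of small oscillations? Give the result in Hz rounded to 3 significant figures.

T = 2π√(L/g) = 2π√(1.46/1.31) = 6.633 s, so f = 1/T = 0.151 Hz.

0.151 Hz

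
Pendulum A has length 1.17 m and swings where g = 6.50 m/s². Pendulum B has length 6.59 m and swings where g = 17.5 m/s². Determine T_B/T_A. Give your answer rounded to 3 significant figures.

1.45

T = 2π√(L/g), so T_B/T_A = √((L_B/g_B)/(L_A/g_A)) = √((6.59/17.5)/(1.17/6.50)) = 1.45.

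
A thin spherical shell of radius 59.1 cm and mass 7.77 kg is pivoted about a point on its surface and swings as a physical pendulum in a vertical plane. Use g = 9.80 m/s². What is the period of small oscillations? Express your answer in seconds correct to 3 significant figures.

1.99 s

I_cm = (2/3)mr² = 1.809 kg·m². The pivot is at distance d = 0.591 m from the centre of mass.
By the parallel-axis theorem, I = I_cm + md² = 1.809 + 2.714 = 4.523 kg·m².
T = 2π√(I/(mgd)) = 2π√(4.523/(7.77 × 9.80 × 0.591)) = 1.99 s.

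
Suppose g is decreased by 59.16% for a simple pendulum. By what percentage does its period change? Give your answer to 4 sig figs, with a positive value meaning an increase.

56.48%

T ∝ 1/√g, so T'/T = 1/√(0.40840) = 1.5648.
Percentage change in T = (1.5648 − 1) × 100% = 56.48%.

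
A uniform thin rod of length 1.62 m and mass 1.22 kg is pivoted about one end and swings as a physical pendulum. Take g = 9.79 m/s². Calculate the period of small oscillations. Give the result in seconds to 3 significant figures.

For a physical pendulum T = 2π√(I/(mgd)), with d = 0.8100 m from pivot to centre of mass.
I_cm = mL²/12 = 1.22 × 1.62²/12 = 0.2668 kg·m²; I = I_cm + md² = 0.2668 + 1.22 × 0.8100² = 1.067 kg·m².
T = 2π√(1.067/(1.22 × 9.79 × 0.8100)) = 2.09 s.

2.09 s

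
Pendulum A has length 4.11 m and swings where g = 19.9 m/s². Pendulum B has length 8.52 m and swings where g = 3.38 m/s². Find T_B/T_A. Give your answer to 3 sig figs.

T = 2π√(L/g), so T_B/T_A = √((L_B/g_B)/(L_A/g_A)) = √((8.52/3.38)/(4.11/19.9)) = 3.49.

3.49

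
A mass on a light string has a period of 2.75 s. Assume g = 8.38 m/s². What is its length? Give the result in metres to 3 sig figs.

1.61 m

From T = 2π√(L/g), L = gT²/(4π²) = 8.38 × 2.750²/(4π²) = 1.61 m.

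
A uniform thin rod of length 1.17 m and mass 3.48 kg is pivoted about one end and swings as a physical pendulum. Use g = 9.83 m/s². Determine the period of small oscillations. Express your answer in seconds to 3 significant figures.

For a physical pendulum T = 2π√(I/(mgd)), with d = 0.5850 m from pivot to centre of mass.
I_cm = mL²/12 = 3.48 × 1.17²/12 = 0.3970 kg·m²; I = I_cm + md² = 0.3970 + 3.48 × 0.5850² = 1.588 kg·m².
T = 2π√(1.588/(3.48 × 9.83 × 0.5850)) = 1.77 s.

1.77 s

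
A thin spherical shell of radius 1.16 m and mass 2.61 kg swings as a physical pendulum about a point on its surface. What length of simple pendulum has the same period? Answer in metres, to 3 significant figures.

The equivalent simple-pendulum length is L_eq = I/(md), where I is about the pivot and d = 1.160 m.
I_cm = (2/3)mR² = 2.341 kg·m², so I = I_cm + md² = 2.341 + 3.512 = 5.853 kg·m².
L_eq = 5.853/(2.61 × 1.160) = 1.93 m.

1.93 m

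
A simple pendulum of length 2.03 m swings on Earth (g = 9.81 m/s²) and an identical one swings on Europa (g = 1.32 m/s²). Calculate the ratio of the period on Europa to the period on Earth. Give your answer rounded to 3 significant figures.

T ∝ 1/√g, so T₂/T₁ = √(g₁/g₂) = √(9.81/1.32) = 2.73.

2.73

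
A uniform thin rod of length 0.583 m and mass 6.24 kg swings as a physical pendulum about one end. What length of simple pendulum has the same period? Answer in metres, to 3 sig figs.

The equivalent simple-pendulum length is L_eq = I/(md), where I is about the pivot and d = 0.2915 m.
I_cm = (1/12)mL² = 0.1767 kg·m², so I = I_cm + md² = 0.1767 + 0.5302 = 0.7070 kg·m².
L_eq = 0.7070/(6.24 × 0.2915) = 0.389 m.

0.389 m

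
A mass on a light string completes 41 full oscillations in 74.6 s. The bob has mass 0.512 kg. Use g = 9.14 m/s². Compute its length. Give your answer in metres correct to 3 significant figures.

0.766 m

T = 74.6/41 = 1.820 s.
From T = 2π√(L/g), L = gT²/(4π²) = 9.14 × 1.820²/(4π²) = 0.766 m.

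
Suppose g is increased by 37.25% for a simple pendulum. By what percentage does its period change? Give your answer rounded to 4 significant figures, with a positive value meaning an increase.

T ∝ 1/√g, so T'/T = 1/√(1.3725) = 0.85358.
Percentage change in T = (0.85358 − 1) × 100% = -14.64%.

-14.64%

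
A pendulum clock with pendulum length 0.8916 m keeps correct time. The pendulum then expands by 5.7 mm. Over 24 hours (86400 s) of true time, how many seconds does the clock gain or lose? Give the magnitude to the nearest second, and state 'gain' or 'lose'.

lose 275 s

T ∝ √L, so T'/T = √(0.89730/0.8916) = 1.00319.
In 86400 s of true time the clock registers 86400/1.00319 = 86125.1 s, so it loses 275 s.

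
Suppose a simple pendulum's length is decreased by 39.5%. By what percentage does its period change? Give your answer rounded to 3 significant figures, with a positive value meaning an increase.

T ∝ √L, so T'/T = √(0.6050) = 0.7778.
Percentage change in T = (0.7778 − 1) × 100% = -22.2%.

-22.2%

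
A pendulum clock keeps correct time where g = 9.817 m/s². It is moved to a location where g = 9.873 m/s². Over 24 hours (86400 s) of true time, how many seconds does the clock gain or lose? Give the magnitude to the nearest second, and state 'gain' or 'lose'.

gain 246 s

The clock's period scales as T ∝ 1/√g, so T'/T = √(9.817/9.873) = 0.997160.
In 86400 s of true time the clock registers 86400/0.997160 = 86646.1 s, so it gains 246 s.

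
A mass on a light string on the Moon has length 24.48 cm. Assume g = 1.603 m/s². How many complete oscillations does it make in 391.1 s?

159

T = 2π√(L/g) = 2π√(0.2448/1.603) = 2.4554 s.
Number of complete oscillations = ⌊391.1/2.4554⌋ = ⌊159.28⌋ = 159.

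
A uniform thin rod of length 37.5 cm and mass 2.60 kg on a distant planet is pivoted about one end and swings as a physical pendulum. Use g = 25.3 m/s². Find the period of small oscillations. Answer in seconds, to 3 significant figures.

For a physical pendulum T = 2π√(I/(mgd)), with d = 0.1875 m from pivot to centre of mass.
I_cm = mL²/12 = 2.60 × 0.375²/12 = 0.03047 kg·m²; I = I_cm + md² = 0.03047 + 2.60 × 0.1875² = 0.1219 kg·m².
T = 2π√(0.1219/(2.60 × 25.3 × 0.1875)) = 0.625 s.

0.625 s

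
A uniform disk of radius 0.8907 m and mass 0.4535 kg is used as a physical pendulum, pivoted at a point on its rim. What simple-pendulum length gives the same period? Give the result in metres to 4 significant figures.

1.336 m

The equivalent simple-pendulum length is L_eq = I/(md), where I is about the pivot and d = 0.89070 m.
I_cm = ½mR² = 0.17989 kg·m², so I = I_cm + md² = 0.17989 + 0.35978 = 0.53967 kg·m².
L_eq = 0.53967/(0.4535 × 0.89070) = 1.336 m.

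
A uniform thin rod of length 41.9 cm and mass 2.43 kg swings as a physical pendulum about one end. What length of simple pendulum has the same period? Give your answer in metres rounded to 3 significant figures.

0.279 m

The equivalent simple-pendulum length is L_eq = I/(md), where I is about the pivot and d = 0.2095 m.
I_cm = (1/12)mL² = 0.03555 kg·m², so I = I_cm + md² = 0.03555 + 0.1067 = 0.1422 kg·m².
L_eq = 0.1422/(2.43 × 0.2095) = 0.279 m.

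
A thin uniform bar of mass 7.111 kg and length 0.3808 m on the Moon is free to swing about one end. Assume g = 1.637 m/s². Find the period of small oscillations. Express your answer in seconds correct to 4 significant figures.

For a physical pendulum T = 2π√(I/(mgd)), with d = 0.19040 m from pivot to centre of mass.
I_cm = mL²/12 = 7.111 × 0.3808²/12 = 0.085930 kg·m²; I = I_cm + md² = 0.085930 + 7.111 × 0.19040² = 0.34372 kg·m².
T = 2π√(0.34372/(7.111 × 1.637 × 0.19040)) = 2.474 s.

2.474 s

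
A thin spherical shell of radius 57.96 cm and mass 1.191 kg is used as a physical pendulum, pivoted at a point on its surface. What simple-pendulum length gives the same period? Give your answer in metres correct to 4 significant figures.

The equivalent simple-pendulum length is L_eq = I/(md), where I is about the pivot and d = 0.57960 m.
I_cm = (2/3)mR² = 0.26673 kg·m², so I = I_cm + md² = 0.26673 + 0.40010 = 0.66683 kg·m².
L_eq = 0.66683/(1.191 × 0.57960) = 0.9660 m.

0.9660 m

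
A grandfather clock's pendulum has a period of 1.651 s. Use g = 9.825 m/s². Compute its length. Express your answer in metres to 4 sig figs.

From T = 2π√(L/g), L = gT²/(4π²) = 9.825 × 1.6510²/(4π²) = 0.6784 m.

0.6784 m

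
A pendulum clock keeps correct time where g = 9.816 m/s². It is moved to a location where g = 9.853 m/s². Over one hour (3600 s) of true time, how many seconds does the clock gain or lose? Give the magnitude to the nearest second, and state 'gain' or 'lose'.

gain 7 s

The clock's period scales as T ∝ 1/√g, so T'/T = √(9.816/9.853) = 0.998121.
In 3600 s of true time the clock registers 3600/0.998121 = 3606.8 s, so it gains 7 s.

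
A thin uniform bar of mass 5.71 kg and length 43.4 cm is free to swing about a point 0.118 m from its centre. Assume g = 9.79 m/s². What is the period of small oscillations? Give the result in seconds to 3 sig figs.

For a physical pendulum T = 2π√(I/(mgd)), with d = 0.1180 m from pivot to centre of mass.
I_cm = mL²/12 = 5.71 × 0.434²/12 = 0.08963 kg·m²; I = I_cm + md² = 0.08963 + 5.71 × 0.1180² = 0.1691 kg·m².
T = 2π√(0.1691/(5.71 × 9.79 × 0.1180)) = 1.01 s.

1.01 s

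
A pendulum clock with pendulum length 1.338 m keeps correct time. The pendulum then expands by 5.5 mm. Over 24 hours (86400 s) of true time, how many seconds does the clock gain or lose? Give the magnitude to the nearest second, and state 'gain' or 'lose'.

T ∝ √L, so T'/T = √(1.34350/1.338) = 1.00205.
In 86400 s of true time the clock registers 86400/1.00205 = 86223.0 s, so it loses 177 s.

lose 177 s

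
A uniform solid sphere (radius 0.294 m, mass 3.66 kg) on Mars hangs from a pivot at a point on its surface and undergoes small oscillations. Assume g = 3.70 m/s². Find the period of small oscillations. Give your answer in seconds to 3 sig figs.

I_cm = (2/5)mr² = 0.1265 kg·m². The pivot is at distance d = 0.294 m from the centre of mass.
By the parallel-axis theorem, I = I_cm + md² = 0.1265 + 0.3164 = 0.4429 kg·m².
T = 2π√(I/(mgd)) = 2π√(0.4429/(3.66 × 3.70 × 0.294)) = 2.10 s.

2.10 s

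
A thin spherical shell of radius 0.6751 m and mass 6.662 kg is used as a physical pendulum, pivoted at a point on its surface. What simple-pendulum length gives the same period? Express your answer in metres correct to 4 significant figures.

The equivalent simple-pendulum length is L_eq = I/(md), where I is about the pivot and d = 0.67510 m.
I_cm = (2/3)mR² = 2.0242 kg·m², so I = I_cm + md² = 2.0242 + 3.0363 = 5.0605 kg·m².
L_eq = 5.0605/(6.662 × 0.67510) = 1.125 m.

1.125 m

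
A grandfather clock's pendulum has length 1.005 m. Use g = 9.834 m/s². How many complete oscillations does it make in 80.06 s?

39

T = 2π√(L/g) = 2π√(1.005/9.834) = 2.0086 s.
Number of complete oscillations = ⌊80.06/2.0086⌋ = ⌊39.858⌋ = 39.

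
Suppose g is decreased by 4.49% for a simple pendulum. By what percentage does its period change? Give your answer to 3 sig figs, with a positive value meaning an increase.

T ∝ 1/√g, so T'/T = 1/√(0.9551) = 1.023.
Percentage change in T = (1.023 − 1) × 100% = 2.32%.

2.32%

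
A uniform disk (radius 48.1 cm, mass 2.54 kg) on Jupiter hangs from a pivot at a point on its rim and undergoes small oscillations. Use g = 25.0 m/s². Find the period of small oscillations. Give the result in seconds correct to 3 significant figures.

I_cm = ½mr² = 0.2938 kg·m². The pivot is at distance d = 0.481 m from the centre of mass.
By the parallel-axis theorem, I = I_cm + md² = 0.2938 + 0.5877 = 0.8815 kg·m².
T = 2π√(I/(mgd)) = 2π√(0.8815/(2.54 × 25.0 × 0.481)) = 1.07 s.

1.07 s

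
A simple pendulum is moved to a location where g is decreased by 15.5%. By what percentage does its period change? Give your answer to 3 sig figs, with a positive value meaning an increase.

8.79%

T ∝ 1/√g, so T'/T = 1/√(0.8450) = 1.088.
Percentage change in T = (1.088 − 1) × 100% = 8.79%.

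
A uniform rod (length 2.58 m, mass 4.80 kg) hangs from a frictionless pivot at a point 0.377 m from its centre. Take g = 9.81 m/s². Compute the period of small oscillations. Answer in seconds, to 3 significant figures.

For a physical pendulum T = 2π√(I/(mgd)), with d = 0.3770 m from pivot to centre of mass.
I_cm = mL²/12 = 4.80 × 2.58²/12 = 2.663 kg·m²; I = I_cm + md² = 2.663 + 4.80 × 0.3770² = 3.345 kg·m².
T = 2π√(3.345/(4.80 × 9.81 × 0.3770)) = 2.73 s.

2.73 s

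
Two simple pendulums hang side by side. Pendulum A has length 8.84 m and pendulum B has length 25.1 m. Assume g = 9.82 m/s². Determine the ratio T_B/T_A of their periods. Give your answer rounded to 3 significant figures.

T ∝ √L, so T_B/T_A = √(L_B/L_A) = √(25.1/8.84) = 1.69.

1.69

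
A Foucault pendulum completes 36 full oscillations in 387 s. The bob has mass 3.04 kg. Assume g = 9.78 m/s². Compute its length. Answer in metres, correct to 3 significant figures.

28.6 m

T = 387/36 = 10.75 s.
From T = 2π√(L/g), L = gT²/(4π²) = 9.78 × 10.75²/(4π²) = 28.6 m.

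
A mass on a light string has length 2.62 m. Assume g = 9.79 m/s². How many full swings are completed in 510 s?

T = 2π√(L/g) = 2π√(2.62/9.79) = 3.250 s.
Number of complete oscillations = ⌊510/3.250⌋ = ⌊156.9⌋ = 156.

156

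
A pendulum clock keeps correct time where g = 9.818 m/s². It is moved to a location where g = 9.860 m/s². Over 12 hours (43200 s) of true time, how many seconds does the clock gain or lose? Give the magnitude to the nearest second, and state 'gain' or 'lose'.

The clock's period scales as T ∝ 1/√g, so T'/T = √(9.818/9.860) = 0.997868.
In 43200 s of true time the clock registers 43200/0.997868 = 43292.3 s, so it gains 92 s.

gain 92 s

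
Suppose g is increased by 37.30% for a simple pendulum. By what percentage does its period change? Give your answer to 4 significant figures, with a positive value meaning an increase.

T ∝ 1/√g, so T'/T = 1/√(1.3730) = 0.85342.
Percentage change in T = (0.85342 − 1) × 100% = -14.66%.

-14.66%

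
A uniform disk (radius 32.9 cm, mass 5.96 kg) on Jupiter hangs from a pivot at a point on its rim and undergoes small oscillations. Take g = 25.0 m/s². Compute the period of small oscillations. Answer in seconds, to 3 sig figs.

0.883 s

I_cm = ½mr² = 0.3226 kg·m². The pivot is at distance d = 0.329 m from the centre of mass.
By the parallel-axis theorem, I = I_cm + md² = 0.3226 + 0.6451 = 0.9677 kg·m².
T = 2π√(I/(mgd)) = 2π√(0.9677/(5.96 × 25.0 × 0.329)) = 0.883 s.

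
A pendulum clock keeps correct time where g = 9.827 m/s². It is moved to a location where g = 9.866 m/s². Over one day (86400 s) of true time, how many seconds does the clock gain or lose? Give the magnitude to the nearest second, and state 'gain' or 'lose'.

The clock's period scales as T ∝ 1/√g, so T'/T = √(9.827/9.866) = 0.998022.
In 86400 s of true time the clock registers 86400/0.998022 = 86571.3 s, so it gains 171 s.

gain 171 s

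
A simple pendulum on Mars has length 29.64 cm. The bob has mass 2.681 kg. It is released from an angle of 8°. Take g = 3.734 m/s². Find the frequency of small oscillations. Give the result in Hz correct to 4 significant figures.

T = 2π√(L/g) = 2π√(0.2964/3.734) = 1.7702 s, so f = 1/T = 0.5649 Hz.

0.5649 Hz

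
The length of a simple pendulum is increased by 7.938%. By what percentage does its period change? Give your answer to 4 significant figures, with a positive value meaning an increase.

3.893%

T ∝ √L, so T'/T = √(1.0794) = 1.0389.
Percentage change in T = (1.0389 − 1) × 100% = 3.893%.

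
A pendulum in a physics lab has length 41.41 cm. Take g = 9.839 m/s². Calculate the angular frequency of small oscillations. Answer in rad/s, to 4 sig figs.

4.874 rad/s

ω = √(g/L) = √(9.839/0.4141) = 4.874 rad/s.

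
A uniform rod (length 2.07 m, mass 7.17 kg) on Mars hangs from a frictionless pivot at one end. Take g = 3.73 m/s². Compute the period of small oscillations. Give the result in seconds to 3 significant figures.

For a physical pendulum T = 2π√(I/(mgd)), with d = 1.035 m from pivot to centre of mass.
I_cm = mL²/12 = 7.17 × 2.07²/12 = 2.560 kg·m²; I = I_cm + md² = 2.560 + 7.17 × 1.035² = 10.24 kg·m².
T = 2π√(10.24/(7.17 × 3.73 × 1.035)) = 3.82 s.

3.82 s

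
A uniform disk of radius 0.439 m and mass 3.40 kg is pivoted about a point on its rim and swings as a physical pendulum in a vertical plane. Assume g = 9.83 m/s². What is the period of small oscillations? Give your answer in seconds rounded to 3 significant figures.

I_cm = ½mr² = 0.3276 kg·m². The pivot is at distance d = 0.439 m from the centre of mass.
By the parallel-axis theorem, I = I_cm + md² = 0.3276 + 0.6553 = 0.9829 kg·m².
T = 2π√(I/(mgd)) = 2π√(0.9829/(3.40 × 9.83 × 0.439)) = 1.63 s.

1.63 s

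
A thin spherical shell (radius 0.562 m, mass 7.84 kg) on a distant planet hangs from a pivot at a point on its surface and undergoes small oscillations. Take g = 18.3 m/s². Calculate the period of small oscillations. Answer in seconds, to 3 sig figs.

1.42 s

I_cm = (2/3)mr² = 1.651 kg·m². The pivot is at distance d = 0.562 m from the centre of mass.
By the parallel-axis theorem, I = I_cm + md² = 1.651 + 2.476 = 4.127 kg·m².
T = 2π√(I/(mgd)) = 2π√(4.127/(7.84 × 18.3 × 0.562)) = 1.42 s.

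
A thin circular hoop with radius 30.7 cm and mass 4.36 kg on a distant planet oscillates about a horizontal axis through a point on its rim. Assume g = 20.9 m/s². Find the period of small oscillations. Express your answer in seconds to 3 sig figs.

I_cm = mr² = 0.4109 kg·m². The pivot is at distance d = 0.307 m from the centre of mass.
By the parallel-axis theorem, I = I_cm + md² = 0.4109 + 0.4109 = 0.8219 kg·m².
T = 2π√(I/(mgd)) = 2π√(0.8219/(4.36 × 20.9 × 0.307)) = 1.08 s.

1.08 s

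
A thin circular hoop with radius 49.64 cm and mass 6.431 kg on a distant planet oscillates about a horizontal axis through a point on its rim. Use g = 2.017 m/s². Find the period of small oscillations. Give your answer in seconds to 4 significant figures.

4.408 s

I_cm = mr² = 1.5847 kg·m². The pivot is at distance d = 0.4964 m from the centre of mass.
By the parallel-axis theorem, I = I_cm + md² = 1.5847 + 1.5847 = 3.1694 kg·m².
T = 2π√(I/(mgd)) = 2π√(3.1694/(6.431 × 2.017 × 0.4964)) = 4.408 s.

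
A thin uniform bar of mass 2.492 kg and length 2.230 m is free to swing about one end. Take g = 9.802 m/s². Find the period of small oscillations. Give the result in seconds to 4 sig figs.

2.447 s

For a physical pendulum T = 2π√(I/(mgd)), with d = 1.1150 m from pivot to centre of mass.
I_cm = mL²/12 = 2.492 × 2.230²/12 = 1.0327 kg·m²; I = I_cm + md² = 1.0327 + 2.492 × 1.1150² = 4.1308 kg·m².
T = 2π√(4.1308/(2.492 × 9.802 × 1.1150)) = 2.447 s.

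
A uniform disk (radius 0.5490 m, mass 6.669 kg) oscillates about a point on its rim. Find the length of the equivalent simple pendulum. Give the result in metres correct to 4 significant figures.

0.8235 m

The equivalent simple-pendulum length is L_eq = I/(md), where I is about the pivot and d = 0.54900 m.
I_cm = ½mR² = 1.0050 kg·m², so I = I_cm + md² = 1.0050 + 2.0100 = 3.0151 kg·m².
L_eq = 3.0151/(6.669 × 0.54900) = 0.8235 m.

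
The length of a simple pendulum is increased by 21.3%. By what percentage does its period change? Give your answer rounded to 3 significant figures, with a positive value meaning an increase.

10.1%

T ∝ √L, so T'/T = √(1.213) = 1.101.
Percentage change in T = (1.101 − 1) × 100% = 10.1%.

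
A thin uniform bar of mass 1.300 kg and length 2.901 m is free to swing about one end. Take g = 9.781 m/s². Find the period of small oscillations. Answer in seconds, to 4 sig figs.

For a physical pendulum T = 2π√(I/(mgd)), with d = 1.4505 m from pivot to centre of mass.
I_cm = mL²/12 = 1.300 × 2.901²/12 = 0.91171 kg·m²; I = I_cm + md² = 0.91171 + 1.300 × 1.4505² = 3.6468 kg·m².
T = 2π√(3.6468/(1.300 × 9.781 × 1.4505)) = 2.794 s.

2.794 s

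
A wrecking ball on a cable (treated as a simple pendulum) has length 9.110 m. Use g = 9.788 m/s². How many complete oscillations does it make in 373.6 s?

T = 2π√(L/g) = 2π√(9.110/9.788) = 6.0617 s.
Number of complete oscillations = ⌊373.6/6.0617⌋ = ⌊61.633⌋ = 61.

61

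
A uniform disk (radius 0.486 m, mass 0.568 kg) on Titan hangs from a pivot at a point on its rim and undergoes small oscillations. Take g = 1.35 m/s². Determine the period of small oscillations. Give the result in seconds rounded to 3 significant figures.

4.62 s

I_cm = ½mr² = 0.06708 kg·m². The pivot is at distance d = 0.486 m from the centre of mass.
By the parallel-axis theorem, I = I_cm + md² = 0.06708 + 0.1342 = 0.2012 kg·m².
T = 2π√(I/(mgd)) = 2π√(0.2012/(0.568 × 1.35 × 0.486)) = 4.62 s.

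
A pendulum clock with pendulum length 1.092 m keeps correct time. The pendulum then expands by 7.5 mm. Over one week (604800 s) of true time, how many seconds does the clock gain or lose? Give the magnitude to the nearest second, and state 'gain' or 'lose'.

lose 2066 s

T ∝ √L, so T'/T = √(1.09950/1.092) = 1.00343.
In 604800 s of true time the clock registers 604800/1.00343 = 602733.7 s, so it loses 2066 s.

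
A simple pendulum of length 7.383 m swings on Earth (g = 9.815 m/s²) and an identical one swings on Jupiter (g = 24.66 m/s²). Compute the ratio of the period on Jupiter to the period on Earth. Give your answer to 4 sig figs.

0.6309

T ∝ 1/√g, so T₂/T₁ = √(g₁/g₂) = √(9.815/24.66) = 0.6309.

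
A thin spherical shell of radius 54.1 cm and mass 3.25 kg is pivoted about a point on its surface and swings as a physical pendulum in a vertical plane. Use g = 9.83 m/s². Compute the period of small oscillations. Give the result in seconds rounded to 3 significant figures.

1.90 s

I_cm = (2/3)mr² = 0.6341 kg·m². The pivot is at distance d = 0.541 m from the centre of mass.
By the parallel-axis theorem, I = I_cm + md² = 0.6341 + 0.9512 = 1.585 kg·m².
T = 2π√(I/(mgd)) = 2π√(1.585/(3.25 × 9.83 × 0.541)) = 1.90 s.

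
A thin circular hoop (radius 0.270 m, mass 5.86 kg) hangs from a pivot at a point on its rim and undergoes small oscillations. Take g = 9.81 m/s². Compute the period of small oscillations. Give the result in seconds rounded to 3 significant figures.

I_cm = mr² = 0.4272 kg·m². The pivot is at distance d = 0.270 m from the centre of mass.
By the parallel-axis theorem, I = I_cm + md² = 0.4272 + 0.4272 = 0.8544 kg·m².
T = 2π√(I/(mgd)) = 2π√(0.8544/(5.86 × 9.81 × 0.270)) = 1.47 s.

1.47 s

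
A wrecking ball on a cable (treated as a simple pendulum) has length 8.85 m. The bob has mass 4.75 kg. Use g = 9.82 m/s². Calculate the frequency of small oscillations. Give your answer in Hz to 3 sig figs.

0.168 Hz

T = 2π√(L/g) = 2π√(8.85/9.82) = 5.965 s, so f = 1/T = 0.168 Hz.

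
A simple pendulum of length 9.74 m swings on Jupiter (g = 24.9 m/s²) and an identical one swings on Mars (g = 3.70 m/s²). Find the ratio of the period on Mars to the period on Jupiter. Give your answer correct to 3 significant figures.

T ∝ 1/√g, so T₂/T₁ = √(g₁/g₂) = √(24.9/3.70) = 2.59.

2.59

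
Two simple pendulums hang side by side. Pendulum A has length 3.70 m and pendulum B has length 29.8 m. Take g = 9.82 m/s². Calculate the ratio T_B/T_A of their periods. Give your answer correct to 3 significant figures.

2.84

T ∝ √L, so T_B/T_A = √(L_B/L_A) = √(29.8/3.70) = 2.84.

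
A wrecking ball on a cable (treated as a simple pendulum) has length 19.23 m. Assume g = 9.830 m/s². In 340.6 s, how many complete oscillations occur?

38

T = 2π√(L/g) = 2π√(19.23/9.830) = 8.7881 s.
Number of complete oscillations = ⌊340.6/8.7881⌋ = ⌊38.757⌋ = 38.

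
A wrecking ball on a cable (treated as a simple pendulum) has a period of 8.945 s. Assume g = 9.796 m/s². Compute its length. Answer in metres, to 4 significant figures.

From T = 2π√(L/g), L = gT²/(4π²) = 9.796 × 8.9450²/(4π²) = 19.85 m.

19.85 m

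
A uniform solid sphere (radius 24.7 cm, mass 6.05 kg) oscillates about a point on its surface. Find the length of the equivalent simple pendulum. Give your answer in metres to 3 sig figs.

0.346 m

The equivalent simple-pendulum length is L_eq = I/(md), where I is about the pivot and d = 0.2470 m.
I_cm = (2/5)mR² = 0.1476 kg·m², so I = I_cm + md² = 0.1476 + 0.3691 = 0.5167 kg·m².
L_eq = 0.5167/(6.05 × 0.2470) = 0.346 m.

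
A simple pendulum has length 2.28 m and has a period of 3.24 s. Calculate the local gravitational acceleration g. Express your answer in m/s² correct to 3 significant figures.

8.57 m/s²

From T = 2π√(L/g), g = 4π²L/T² = 4π² × 2.28/3.240² = 8.57 m/s².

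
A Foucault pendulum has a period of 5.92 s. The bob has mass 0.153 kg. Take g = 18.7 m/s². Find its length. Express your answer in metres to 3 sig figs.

16.6 m

From T = 2π√(L/g), L = gT²/(4π²) = 18.7 × 5.920²/(4π²) = 16.6 m.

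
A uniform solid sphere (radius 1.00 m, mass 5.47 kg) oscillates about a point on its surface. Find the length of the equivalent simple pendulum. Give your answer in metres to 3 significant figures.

The equivalent simple-pendulum length is L_eq = I/(md), where I is about the pivot and d = 1.000 m.
I_cm = (2/5)mR² = 2.188 kg·m², so I = I_cm + md² = 2.188 + 5.470 = 7.658 kg·m².
L_eq = 7.658/(5.47 × 1.000) = 1.40 m.

1.40 m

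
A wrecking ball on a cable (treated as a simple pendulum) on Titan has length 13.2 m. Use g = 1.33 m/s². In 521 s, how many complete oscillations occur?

T = 2π√(L/g) = 2π√(13.2/1.33) = 19.79 s.
Number of complete oscillations = ⌊521/19.79⌋ = ⌊26.32⌋ = 26.

26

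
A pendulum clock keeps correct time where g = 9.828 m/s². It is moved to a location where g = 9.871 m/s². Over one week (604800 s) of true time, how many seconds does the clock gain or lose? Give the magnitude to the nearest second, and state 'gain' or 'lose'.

gain 1322 s

The clock's period scales as T ∝ 1/√g, so T'/T = √(9.828/9.871) = 0.997820.
In 604800 s of true time the clock registers 604800/0.997820 = 606121.6 s, so it gains 1322 s.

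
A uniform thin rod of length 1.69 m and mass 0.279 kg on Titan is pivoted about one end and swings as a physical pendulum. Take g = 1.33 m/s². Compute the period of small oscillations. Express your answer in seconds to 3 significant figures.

For a physical pendulum T = 2π√(I/(mgd)), with d = 0.8450 m from pivot to centre of mass.
I_cm = mL²/12 = 0.279 × 1.69²/12 = 0.06640 kg·m²; I = I_cm + md² = 0.06640 + 0.279 × 0.8450² = 0.2656 kg·m².
T = 2π√(0.2656/(0.279 × 1.33 × 0.8450)) = 5.78 s.

5.78 s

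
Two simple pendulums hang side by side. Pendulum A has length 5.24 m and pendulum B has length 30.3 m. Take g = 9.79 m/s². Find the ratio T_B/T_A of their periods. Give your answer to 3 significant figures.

2.40

T ∝ √L, so T_B/T_A = √(L_B/L_A) = √(30.3/5.24) = 2.40.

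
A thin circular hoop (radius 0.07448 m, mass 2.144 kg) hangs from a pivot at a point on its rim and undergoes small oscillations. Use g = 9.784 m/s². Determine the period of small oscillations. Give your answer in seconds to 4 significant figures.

0.7753 s

I_cm = mr² = 0.011893 kg·m². The pivot is at distance d = 0.07448 m from the centre of mass.
By the parallel-axis theorem, I = I_cm + md² = 0.011893 + 0.011893 = 0.023787 kg·m².
T = 2π√(I/(mgd)) = 2π√(0.023787/(2.144 × 9.784 × 0.07448)) = 0.7753 s.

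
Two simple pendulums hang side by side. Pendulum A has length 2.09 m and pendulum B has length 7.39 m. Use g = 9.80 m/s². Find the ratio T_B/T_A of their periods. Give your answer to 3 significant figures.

1.88

T ∝ √L, so T_B/T_A = √(L_B/L_A) = √(7.39/2.09) = 1.88.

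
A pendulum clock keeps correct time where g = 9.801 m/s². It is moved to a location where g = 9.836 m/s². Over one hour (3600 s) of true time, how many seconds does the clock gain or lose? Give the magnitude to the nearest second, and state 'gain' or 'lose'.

The clock's period scales as T ∝ 1/√g, so T'/T = √(9.801/9.836) = 0.998219.
In 3600 s of true time the clock registers 3600/0.998219 = 3606.4 s, so it gains 6 s.

gain 6 s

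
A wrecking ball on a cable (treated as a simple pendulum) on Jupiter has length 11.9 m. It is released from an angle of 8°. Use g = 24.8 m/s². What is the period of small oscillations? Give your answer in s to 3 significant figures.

T = 2π√(L/g) = 2π√(11.9/24.8) = 2π × 0.6927 = 4.35 s.

4.35 s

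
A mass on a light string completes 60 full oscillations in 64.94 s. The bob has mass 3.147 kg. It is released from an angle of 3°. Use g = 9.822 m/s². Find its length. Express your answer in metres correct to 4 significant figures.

0.2914 m

T = 64.94/60 = 1.0823 s.
From T = 2π√(L/g), L = gT²/(4π²) = 9.822 × 1.0823²/(4π²) = 0.2914 m.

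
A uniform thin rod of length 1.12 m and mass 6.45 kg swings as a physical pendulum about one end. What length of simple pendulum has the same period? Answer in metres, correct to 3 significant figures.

0.747 m

The equivalent simple-pendulum length is L_eq = I/(md), where I is about the pivot and d = 0.5600 m.
I_cm = (1/12)mL² = 0.6742 kg·m², so I = I_cm + md² = 0.6742 + 2.023 = 2.697 kg·m².
L_eq = 2.697/(6.45 × 0.5600) = 0.747 m.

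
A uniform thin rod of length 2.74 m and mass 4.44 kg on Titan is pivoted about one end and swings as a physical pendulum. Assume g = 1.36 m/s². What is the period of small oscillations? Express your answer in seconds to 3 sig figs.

For a physical pendulum T = 2π√(I/(mgd)), with d = 1.370 m from pivot to centre of mass.
I_cm = mL²/12 = 4.44 × 2.74²/12 = 2.778 kg·m²; I = I_cm + md² = 2.778 + 4.44 × 1.370² = 11.11 kg·m².
T = 2π√(11.11/(4.44 × 1.36 × 1.370)) = 7.28 s.

7.28 s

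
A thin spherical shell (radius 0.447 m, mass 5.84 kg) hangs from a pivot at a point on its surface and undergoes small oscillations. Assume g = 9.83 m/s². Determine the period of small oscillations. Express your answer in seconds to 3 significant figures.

I_cm = (2/3)mr² = 0.7779 kg·m². The pivot is at distance d = 0.447 m from the centre of mass.
By the parallel-axis theorem, I = I_cm + md² = 0.7779 + 1.167 = 1.945 kg·m².
T = 2π√(I/(mgd)) = 2π√(1.945/(5.84 × 9.83 × 0.447)) = 1.73 s.

1.73 s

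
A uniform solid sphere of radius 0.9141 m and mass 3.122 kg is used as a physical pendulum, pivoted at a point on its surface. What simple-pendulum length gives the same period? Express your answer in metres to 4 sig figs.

The equivalent simple-pendulum length is L_eq = I/(md), where I is about the pivot and d = 0.91410 m.
I_cm = (2/5)mR² = 1.0435 kg·m², so I = I_cm + md² = 1.0435 + 2.6087 = 3.6521 kg·m².
L_eq = 3.6521/(3.122 × 0.91410) = 1.280 m.

1.280 m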